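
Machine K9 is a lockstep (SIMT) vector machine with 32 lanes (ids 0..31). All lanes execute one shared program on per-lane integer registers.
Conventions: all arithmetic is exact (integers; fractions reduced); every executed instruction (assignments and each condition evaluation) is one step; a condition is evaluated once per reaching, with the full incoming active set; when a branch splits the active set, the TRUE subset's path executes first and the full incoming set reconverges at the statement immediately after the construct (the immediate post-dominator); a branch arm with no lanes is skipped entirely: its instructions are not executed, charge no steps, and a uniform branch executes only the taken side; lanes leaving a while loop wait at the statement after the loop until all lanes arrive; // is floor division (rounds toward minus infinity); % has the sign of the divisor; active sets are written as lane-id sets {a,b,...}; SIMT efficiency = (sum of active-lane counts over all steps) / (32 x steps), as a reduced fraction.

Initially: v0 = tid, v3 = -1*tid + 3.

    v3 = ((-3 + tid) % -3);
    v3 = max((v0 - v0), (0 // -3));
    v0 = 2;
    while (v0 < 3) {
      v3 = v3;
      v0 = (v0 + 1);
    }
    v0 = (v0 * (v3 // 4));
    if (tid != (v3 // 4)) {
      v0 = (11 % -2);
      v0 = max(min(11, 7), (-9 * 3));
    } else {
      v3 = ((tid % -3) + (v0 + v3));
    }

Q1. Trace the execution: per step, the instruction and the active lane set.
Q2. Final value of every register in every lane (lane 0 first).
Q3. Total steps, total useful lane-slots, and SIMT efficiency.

step 0: v3 <- ((-3 + tid) % -3)      {0,1,2,3,4,5,6,7,8,9,10,11,12,13,14,15,16,17,18,19,20,21,22,23,24,25,26,27,28,29,30,31}
step 1: v3 <- max((v0 - v0), (0 // -3)) {0,1,2,3,4,5,6,7,8,9,10,11,12,13,14,15,16,17,18,19,20,21,22,23,24,25,26,27,28,29,30,31}
step 2: v0 <- 2                      {0,1,2,3,4,5,6,7,8,9,10,11,12,13,14,15,16,17,18,19,20,21,22,23,24,25,26,27,28,29,30,31}
step 3: eval (v0 < 3)                {0,1,2,3,4,5,6,7,8,9,10,11,12,13,14,15,16,17,18,19,20,21,22,23,24,25,26,27,28,29,30,31}
step 4: v3 <- v3                     {0,1,2,3,4,5,6,7,8,9,10,11,12,13,14,15,16,17,18,19,20,21,22,23,24,25,26,27,28,29,30,31}
step 5: v0 <- (v0 + 1)               {0,1,2,3,4,5,6,7,8,9,10,11,12,13,14,15,16,17,18,19,20,21,22,23,24,25,26,27,28,29,30,31}
step 6: eval (v0 < 3)                {0,1,2,3,4,5,6,7,8,9,10,11,12,13,14,15,16,17,18,19,20,21,22,23,24,25,26,27,28,29,30,31}
step 7: v0 <- (v0 * (v3 // 4))       {0,1,2,3,4,5,6,7,8,9,10,11,12,13,14,15,16,17,18,19,20,21,22,23,24,25,26,27,28,29,30,31}
step 8: eval (tid != (v3 // 4))      {0,1,2,3,4,5,6,7,8,9,10,11,12,13,14,15,16,17,18,19,20,21,22,23,24,25,26,27,28,29,30,31}
step 9: v0 <- (11 % -2)              {1,2,3,4,5,6,7,8,9,10,11,12,13,14,15,16,17,18,19,20,21,22,23,24,25,26,27,28,29,30,31}
step 10: v0 <- max(min(11, 7), (-9 * 3)) {1,2,3,4,5,6,7,8,9,10,11,12,13,14,15,16,17,18,19,20,21,22,23,24,25,26,27,28,29,30,31}
step 11: v3 <- ((tid % -3) + (v0 + v3)) {0}

Answer: 12 steps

v0: 0,7,7,7,7,7,7,7,7,7,7,7,7,7,7,7,7,7,7,7,7,7,7,7,7,7,7,7,7,7,7,7
v3: 0,0,0,0,0,0,0,0,0,0,0,0,0,0,0,0,0,0,0,0,0,0,0,0,0,0,0,0,0,0,0,0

steps = 12; useful = 351; efficiency = 351/384 = 117/128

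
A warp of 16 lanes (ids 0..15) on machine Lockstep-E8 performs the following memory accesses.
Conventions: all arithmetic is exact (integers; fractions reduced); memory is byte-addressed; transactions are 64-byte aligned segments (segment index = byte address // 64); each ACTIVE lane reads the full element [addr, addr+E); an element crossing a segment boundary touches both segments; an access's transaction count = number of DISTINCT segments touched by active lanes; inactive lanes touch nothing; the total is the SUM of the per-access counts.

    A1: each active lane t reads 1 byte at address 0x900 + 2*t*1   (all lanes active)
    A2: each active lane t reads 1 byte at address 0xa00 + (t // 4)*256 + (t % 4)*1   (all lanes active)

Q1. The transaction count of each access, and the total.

A1: 1 transaction
A2: 4 transactions

Answer: 1,4; total 5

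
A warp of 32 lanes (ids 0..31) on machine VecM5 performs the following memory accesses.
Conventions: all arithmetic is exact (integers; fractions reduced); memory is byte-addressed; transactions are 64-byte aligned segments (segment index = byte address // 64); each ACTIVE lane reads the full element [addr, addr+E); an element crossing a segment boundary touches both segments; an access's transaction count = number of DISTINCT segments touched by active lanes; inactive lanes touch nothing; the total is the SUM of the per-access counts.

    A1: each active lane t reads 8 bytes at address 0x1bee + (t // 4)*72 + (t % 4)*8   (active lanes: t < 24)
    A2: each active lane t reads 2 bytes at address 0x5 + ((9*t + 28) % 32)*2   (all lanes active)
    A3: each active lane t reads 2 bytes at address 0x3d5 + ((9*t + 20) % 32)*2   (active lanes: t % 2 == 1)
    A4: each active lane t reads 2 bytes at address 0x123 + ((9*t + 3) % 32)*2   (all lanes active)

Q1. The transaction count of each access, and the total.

A1: 7 transactions
A2: 2 transactions
A3: 2 transactions
A4: 2 transactions

Answer: 7,2,2,2; total 13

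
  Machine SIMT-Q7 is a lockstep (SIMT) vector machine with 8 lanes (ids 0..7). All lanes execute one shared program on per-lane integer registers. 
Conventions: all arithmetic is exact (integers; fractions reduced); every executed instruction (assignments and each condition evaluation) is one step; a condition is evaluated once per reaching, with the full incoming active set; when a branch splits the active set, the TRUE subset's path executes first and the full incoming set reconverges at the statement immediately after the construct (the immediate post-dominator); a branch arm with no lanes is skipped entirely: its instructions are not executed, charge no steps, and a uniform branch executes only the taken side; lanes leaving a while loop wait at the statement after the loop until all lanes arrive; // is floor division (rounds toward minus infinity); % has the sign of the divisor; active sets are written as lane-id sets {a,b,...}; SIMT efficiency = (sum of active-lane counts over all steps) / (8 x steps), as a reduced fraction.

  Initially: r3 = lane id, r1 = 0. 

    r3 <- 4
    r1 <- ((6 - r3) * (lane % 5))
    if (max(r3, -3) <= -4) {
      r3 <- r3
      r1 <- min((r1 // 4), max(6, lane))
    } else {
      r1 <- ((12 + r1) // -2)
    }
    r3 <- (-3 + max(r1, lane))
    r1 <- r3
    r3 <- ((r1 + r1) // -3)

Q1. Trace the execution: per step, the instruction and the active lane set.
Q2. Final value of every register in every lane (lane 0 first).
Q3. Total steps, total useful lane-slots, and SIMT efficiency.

step 0: r3 <- 4                      {0,1,2,3,4,5,6,7}
step 1: r1 <- ((6 - r3) * (lane % 5)) {0,1,2,3,4,5,6,7}
step 2: eval (max(r3, -3) <= -4)     {0,1,2,3,4,5,6,7}
step 3: r1 <- ((12 + r1) // -2)      {0,1,2,3,4,5,6,7}
step 4: r3 <- (-3 + max(r1, lane))   {0,1,2,3,4,5,6,7}
step 5: r1 <- r3                     {0,1,2,3,4,5,6,7}
step 6: r3 <- ((r1 + r1) // -3)      {0,1,2,3,4,5,6,7}

Answer: 7 steps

r3: 2,1,0,0,-1,-2,-2,-3
r1: -3,-2,-1,0,1,2,3,4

steps = 7; useful = 56; efficiency = 56/56 = 1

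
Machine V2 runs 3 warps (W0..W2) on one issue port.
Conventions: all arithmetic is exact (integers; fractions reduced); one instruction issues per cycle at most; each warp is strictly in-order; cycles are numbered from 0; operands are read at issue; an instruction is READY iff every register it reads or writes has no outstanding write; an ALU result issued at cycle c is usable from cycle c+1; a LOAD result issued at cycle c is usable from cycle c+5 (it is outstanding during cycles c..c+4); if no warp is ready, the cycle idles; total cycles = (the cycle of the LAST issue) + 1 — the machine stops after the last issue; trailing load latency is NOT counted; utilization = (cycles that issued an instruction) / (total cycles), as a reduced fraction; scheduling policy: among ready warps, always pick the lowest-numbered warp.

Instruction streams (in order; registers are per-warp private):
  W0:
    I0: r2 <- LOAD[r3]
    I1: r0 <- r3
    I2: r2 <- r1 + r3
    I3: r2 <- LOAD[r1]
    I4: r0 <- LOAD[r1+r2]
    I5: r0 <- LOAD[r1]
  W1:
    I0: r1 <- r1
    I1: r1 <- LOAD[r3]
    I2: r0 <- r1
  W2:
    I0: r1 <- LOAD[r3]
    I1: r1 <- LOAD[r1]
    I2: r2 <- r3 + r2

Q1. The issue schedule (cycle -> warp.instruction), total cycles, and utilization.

cycle 0: W0.I0
cycle 1: W0.I1
cycle 2: W1.I0
cycle 3: W1.I1
cycle 4: W2.I0
cycle 5: W0.I2
cycle 6: W0.I3
cycle 7: idle
cycle 8: W1.I2
cycle 9: W2.I1
cycle 10: W2.I2
cycle 11: W0.I4
cycle 12: idle
cycle 13: idle
cycle 14: idle
cycle 15: idle
cycle 16: W0.I5

Answer: 17 cycles, utilization 12/17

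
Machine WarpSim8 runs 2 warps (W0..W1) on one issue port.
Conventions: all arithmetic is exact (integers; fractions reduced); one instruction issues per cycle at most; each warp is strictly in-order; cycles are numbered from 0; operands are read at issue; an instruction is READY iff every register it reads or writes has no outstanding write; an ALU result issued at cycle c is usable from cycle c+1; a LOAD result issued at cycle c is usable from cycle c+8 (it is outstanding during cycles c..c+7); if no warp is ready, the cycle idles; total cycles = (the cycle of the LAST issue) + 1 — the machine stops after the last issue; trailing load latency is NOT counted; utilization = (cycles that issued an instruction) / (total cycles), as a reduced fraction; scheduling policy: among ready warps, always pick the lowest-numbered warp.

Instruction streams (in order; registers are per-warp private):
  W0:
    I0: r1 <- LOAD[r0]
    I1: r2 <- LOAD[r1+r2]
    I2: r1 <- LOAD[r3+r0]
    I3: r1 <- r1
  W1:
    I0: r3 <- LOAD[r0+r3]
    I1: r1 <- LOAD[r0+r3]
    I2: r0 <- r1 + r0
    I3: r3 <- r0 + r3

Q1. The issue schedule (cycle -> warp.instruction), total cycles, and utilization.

cycle 0: W0.I0
cycle 1: W1.I0
cycle 2: idle
cycle 3: idle
cycle 4: idle
cycle 5: idle
cycle 6: idle
cycle 7: idle
cycle 8: W0.I1
cycle 9: W0.I2
cycle 10: W1.I1
cycle 11: idle
cycle 12: idle
cycle 13: idle
cycle 14: idle
cycle 15: idle
cycle 16: idle
cycle 17: W0.I3
cycle 18: W1.I2
cycle 19: W1.I3

Answer: 20 cycles, utilization 2/5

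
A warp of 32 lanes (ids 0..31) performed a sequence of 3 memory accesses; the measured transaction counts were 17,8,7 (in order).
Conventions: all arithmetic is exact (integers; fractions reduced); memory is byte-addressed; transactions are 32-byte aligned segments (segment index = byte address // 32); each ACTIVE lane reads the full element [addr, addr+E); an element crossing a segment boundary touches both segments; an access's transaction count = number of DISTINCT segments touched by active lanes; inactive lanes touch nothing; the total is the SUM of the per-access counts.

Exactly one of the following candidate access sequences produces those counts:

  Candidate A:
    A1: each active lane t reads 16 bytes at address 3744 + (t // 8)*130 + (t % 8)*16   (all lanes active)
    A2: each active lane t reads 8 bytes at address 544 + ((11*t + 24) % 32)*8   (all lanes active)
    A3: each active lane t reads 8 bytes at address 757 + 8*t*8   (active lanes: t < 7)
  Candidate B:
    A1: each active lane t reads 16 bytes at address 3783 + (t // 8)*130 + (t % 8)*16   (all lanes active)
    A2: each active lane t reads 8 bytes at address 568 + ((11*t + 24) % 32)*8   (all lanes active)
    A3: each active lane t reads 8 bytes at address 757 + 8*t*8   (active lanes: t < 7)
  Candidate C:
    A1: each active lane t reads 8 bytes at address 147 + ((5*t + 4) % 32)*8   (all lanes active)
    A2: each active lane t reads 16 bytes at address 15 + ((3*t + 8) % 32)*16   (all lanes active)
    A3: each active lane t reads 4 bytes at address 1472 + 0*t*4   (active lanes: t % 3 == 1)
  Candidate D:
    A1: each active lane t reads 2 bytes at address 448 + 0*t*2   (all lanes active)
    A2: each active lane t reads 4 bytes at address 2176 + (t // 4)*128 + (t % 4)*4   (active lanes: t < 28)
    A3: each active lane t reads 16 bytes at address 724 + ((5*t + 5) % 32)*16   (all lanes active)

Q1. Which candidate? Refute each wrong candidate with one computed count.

B: A2 gives 9 transactions, not 8
C: A1 gives 9 transactions, not 17
D: A1 gives 1 transaction, not 17
A: all counts match (17,8,7)

Answer: A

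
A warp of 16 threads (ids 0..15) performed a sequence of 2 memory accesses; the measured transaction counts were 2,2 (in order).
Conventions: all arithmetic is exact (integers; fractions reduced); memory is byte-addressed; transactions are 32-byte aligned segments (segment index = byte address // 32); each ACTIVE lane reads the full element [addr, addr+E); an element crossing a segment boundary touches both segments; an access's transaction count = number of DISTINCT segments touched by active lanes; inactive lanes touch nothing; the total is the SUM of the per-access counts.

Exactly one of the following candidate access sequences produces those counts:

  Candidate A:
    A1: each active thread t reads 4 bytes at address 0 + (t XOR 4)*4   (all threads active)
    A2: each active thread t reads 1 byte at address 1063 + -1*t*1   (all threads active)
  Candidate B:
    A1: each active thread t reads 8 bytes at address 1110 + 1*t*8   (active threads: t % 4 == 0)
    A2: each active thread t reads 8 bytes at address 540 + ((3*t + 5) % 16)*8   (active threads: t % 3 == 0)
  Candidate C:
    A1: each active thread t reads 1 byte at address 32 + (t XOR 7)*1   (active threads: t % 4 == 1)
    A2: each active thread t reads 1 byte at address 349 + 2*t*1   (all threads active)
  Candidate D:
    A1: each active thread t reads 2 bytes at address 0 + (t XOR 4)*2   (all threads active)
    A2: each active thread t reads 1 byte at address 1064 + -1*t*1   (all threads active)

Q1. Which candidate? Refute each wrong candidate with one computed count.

B: A1 gives 4 transactions, not 2
C: A1 gives 1 transaction, not 2
D: A1 gives 1 transaction, not 2
A: all counts match (2,2)

Answer: A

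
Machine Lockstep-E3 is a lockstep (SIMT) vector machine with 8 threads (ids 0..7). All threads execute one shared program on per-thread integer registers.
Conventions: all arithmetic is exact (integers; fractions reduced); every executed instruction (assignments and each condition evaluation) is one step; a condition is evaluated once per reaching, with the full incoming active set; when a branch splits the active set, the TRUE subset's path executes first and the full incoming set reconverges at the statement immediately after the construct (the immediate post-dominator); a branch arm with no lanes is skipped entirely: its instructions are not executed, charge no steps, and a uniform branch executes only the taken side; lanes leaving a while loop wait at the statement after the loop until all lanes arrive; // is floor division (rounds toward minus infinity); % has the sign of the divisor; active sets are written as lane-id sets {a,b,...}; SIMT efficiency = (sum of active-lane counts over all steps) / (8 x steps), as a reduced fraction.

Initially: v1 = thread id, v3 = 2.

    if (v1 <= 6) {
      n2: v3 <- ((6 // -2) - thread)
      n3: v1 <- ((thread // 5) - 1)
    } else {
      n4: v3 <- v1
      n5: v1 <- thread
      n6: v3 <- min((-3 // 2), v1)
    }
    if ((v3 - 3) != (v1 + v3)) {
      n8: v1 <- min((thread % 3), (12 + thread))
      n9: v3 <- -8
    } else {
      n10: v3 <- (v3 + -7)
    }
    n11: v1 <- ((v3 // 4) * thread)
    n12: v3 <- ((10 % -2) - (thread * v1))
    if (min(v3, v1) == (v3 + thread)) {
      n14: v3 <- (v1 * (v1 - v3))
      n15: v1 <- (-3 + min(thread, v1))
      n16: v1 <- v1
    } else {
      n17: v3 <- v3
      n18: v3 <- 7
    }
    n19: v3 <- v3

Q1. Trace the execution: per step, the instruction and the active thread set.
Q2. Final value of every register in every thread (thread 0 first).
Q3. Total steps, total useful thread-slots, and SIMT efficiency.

step 0: eval (v1 <= 6)               {0,1,2,3,4,5,6,7}
step 1: v3 <- ((6 // -2) - thread)   {0,1,2,3,4,5,6}
step 2: v1 <- ((thread // 5) - 1)    {0,1,2,3,4,5,6}
step 3: v3 <- v1                     {7}
step 4: v1 <- thread                 {7}
step 5: v3 <- min((-3 // 2), v1)     {7}
step 6: eval ((v3 - 3) != (v1 + v3)) {0,1,2,3,4,5,6,7}
step 7: v1 <- min((thread % 3), (12 + thread)) {0,1,2,3,4,5,6,7}
step 8: v3 <- -8                     {0,1,2,3,4,5,6,7}
step 9: v1 <- ((v3 // 4) * thread)   {0,1,2,3,4,5,6,7}
step 10: v3 <- ((10 % -2) - (thread * v1)) {0,1,2,3,4,5,6,7}
step 11: eval (min(v3, v1) == (v3 + thread)) {0,1,2,3,4,5,6,7}
step 12: v3 <- (v1 * (v1 - v3))       {0}
step 13: v1 <- (-3 + min(thread, v1)) {0}
step 14: v1 <- v1                     {0}
step 15: v3 <- v3                     {1,2,3,4,5,6,7}
step 16: v3 <- 7                      {1,2,3,4,5,6,7}
step 17: v3 <- v3                     {0,1,2,3,4,5,6,7}

Answer: 18 steps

v1: -3,-2,-4,-6,-8,-10,-12,-14
v3: 0,7,7,7,7,7,7,7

steps = 18; useful = 98; efficiency = 98/144 = 49/72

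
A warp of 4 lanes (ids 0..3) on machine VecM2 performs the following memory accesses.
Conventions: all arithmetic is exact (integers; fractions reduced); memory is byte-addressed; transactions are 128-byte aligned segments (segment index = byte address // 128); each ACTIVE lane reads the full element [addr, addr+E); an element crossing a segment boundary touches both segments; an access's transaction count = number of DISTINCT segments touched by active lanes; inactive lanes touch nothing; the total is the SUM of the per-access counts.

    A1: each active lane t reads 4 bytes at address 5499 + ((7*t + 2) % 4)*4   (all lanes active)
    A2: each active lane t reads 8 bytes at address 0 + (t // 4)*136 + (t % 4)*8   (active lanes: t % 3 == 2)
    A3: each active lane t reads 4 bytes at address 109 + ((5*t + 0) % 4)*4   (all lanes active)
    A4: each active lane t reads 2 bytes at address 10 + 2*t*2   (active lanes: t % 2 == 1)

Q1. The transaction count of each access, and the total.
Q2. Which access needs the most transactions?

A1: 2 transactions
A2: 1 transaction
A3: 1 transaction
A4: 1 transaction

Answer: 2,1,1,1; total 5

Answer: A1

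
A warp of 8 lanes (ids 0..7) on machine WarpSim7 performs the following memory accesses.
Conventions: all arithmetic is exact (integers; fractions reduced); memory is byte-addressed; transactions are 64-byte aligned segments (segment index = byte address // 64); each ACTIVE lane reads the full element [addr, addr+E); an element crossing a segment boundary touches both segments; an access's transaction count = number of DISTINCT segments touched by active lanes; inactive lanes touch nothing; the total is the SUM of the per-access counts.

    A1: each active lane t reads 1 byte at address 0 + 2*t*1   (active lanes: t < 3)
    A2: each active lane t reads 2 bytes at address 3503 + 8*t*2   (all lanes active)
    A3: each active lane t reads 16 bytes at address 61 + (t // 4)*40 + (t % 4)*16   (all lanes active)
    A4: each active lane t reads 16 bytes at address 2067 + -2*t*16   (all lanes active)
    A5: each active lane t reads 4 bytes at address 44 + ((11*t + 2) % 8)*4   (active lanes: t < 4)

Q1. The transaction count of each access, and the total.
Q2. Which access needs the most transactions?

A1: 1 transaction
A2: 3 transactions
A3: 3 transactions
A4: 5 transactions
A5: 2 transactions

Answer: 1,3,3,5,2; total 14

Answer: A4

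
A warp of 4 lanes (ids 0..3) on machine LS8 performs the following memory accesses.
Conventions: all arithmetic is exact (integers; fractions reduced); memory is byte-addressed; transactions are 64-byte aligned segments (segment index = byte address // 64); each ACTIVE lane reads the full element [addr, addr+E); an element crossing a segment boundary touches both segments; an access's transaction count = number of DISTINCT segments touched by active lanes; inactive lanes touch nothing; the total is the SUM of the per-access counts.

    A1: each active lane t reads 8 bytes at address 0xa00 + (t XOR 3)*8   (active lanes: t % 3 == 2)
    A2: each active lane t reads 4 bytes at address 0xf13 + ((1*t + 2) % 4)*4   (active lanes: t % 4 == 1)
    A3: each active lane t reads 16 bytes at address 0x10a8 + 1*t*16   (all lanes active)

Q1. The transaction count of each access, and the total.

A1: 1 transaction
A2: 1 transaction
A3: 2 transactions

Answer: 1,1,2; total 4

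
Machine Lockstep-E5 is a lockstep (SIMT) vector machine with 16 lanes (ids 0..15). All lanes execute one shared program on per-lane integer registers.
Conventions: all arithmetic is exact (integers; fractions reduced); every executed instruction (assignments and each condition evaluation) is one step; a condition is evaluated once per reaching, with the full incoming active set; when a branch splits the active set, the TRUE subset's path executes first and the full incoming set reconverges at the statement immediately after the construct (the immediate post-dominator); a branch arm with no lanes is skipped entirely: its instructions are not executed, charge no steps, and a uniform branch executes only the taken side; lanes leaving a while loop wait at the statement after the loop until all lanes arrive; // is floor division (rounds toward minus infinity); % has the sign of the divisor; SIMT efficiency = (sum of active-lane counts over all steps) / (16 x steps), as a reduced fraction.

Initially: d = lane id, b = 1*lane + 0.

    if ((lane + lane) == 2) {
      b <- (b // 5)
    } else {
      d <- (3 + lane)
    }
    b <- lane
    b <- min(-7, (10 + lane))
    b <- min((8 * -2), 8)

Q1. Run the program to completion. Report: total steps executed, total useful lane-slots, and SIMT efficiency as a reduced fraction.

Answer: 6 steps, 80 useful, 5/6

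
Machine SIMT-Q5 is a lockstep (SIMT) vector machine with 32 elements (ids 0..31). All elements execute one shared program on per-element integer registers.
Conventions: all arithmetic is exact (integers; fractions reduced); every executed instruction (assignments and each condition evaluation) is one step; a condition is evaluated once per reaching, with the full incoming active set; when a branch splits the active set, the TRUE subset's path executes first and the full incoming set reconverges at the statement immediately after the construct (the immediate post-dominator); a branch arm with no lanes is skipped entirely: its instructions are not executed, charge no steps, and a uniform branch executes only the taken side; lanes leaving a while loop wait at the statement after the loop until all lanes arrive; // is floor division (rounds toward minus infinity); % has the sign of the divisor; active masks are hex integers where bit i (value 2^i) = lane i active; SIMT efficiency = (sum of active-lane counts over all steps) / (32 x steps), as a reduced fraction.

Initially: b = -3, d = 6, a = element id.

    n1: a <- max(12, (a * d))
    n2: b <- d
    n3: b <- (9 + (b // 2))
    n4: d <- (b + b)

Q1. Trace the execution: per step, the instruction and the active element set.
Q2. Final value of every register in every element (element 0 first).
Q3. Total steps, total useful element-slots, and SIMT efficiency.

step 0: a <- max(12, (a * d))        0xffffffff
step 1: b <- d                       0xffffffff
step 2: b <- (9 + (b // 2))          0xffffffff
step 3: d <- (b + b)                 0xffffffff

Answer: 4 steps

b: 12,12,12,12,12,12,12,12,12,12,12,12,12,12,12,12,12,12,12,12,12,12,12,12,12,12,12,12,12,12,12,12
d: 24,24,24,24,24,24,24,24,24,24,24,24,24,24,24,24,24,24,24,24,24,24,24,24,24,24,24,24,24,24,24,24
a: 12,12,12,18,24,30,36,42,48,54,60,66,72,78,84,90,96,102,108,114,120,126,132,138,144,150,156,162,168,174,180,186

steps = 4; useful = 128; efficiency = 128/128 = 1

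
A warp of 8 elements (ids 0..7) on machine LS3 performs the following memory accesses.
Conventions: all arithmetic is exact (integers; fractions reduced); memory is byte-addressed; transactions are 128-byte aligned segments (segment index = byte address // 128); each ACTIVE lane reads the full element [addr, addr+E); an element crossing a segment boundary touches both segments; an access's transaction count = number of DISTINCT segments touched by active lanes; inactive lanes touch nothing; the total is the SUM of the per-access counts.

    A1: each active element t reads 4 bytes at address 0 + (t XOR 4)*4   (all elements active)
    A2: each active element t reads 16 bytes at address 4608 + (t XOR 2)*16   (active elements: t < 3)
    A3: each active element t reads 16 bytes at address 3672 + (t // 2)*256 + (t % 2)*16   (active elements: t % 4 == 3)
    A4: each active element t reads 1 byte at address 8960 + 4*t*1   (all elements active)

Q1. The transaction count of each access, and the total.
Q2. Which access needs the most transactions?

A1: 1 transaction
A2: 1 transaction
A3: 2 transactions
A4: 1 transaction

Answer: 1,1,2,1; total 5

Answer: A3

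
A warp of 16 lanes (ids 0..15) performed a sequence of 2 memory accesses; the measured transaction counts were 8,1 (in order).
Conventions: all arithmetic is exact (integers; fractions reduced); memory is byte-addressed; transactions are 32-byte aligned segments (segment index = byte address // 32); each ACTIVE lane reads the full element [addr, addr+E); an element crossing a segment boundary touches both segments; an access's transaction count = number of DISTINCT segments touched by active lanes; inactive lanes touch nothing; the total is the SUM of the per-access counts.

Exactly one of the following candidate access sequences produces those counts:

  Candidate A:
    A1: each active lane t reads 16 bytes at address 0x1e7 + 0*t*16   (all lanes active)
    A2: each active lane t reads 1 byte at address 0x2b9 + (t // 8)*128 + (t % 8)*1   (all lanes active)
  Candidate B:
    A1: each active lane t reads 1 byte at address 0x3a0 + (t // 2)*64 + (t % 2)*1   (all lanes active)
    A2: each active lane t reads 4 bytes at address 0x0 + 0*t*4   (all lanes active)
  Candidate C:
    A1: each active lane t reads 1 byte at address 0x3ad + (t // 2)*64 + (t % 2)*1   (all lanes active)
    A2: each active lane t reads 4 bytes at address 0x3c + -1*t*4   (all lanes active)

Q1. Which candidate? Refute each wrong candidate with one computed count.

A: A1 gives 1 transaction, not 8
C: A2 gives 2 transactions, not 1
B: all counts match (8,1)

Answer: B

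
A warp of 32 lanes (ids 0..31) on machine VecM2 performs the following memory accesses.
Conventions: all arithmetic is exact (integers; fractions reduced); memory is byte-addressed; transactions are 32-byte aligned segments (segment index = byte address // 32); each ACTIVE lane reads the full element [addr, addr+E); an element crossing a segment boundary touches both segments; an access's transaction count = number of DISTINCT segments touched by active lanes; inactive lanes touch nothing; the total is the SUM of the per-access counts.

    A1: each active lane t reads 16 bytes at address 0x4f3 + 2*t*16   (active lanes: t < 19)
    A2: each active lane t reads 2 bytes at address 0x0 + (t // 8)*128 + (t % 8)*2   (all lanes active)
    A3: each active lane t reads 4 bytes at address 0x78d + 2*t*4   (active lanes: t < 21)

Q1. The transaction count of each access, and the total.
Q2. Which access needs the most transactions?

A1: 20 transactions
A2: 4 transactions
A3: 6 transactions

Answer: 20,4,6; total 30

Answer: A1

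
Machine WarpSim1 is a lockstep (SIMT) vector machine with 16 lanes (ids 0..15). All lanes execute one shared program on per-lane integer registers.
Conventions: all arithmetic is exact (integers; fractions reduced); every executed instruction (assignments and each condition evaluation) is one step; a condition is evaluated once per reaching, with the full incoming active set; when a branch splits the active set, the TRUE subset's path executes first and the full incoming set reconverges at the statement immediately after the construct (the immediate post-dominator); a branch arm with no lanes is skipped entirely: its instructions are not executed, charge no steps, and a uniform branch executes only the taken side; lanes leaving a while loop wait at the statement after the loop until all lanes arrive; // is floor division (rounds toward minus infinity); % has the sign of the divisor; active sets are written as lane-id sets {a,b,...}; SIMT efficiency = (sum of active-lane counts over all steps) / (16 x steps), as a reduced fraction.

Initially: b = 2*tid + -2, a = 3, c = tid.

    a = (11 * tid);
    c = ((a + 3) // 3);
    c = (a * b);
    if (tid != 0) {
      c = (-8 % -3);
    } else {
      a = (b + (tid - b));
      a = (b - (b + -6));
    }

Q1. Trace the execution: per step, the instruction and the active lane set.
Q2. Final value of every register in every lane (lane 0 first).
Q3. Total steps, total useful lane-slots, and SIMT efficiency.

step 0: a <- (11 * tid)              {0,1,2,3,4,5,6,7,8,9,10,11,12,13,14,15}
step 1: c <- ((a + 3) // 3)          {0,1,2,3,4,5,6,7,8,9,10,11,12,13,14,15}
step 2: c <- (a * b)                 {0,1,2,3,4,5,6,7,8,9,10,11,12,13,14,15}
step 3: eval (tid != 0)              {0,1,2,3,4,5,6,7,8,9,10,11,12,13,14,15}
step 4: c <- (-8 % -3)               {1,2,3,4,5,6,7,8,9,10,11,12,13,14,15}
step 5: a <- (b + (tid - b))         {0}
step 6: a <- (b - (b + -6))          {0}

Answer: 7 steps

b: -2,0,2,4,6,8,10,12,14,16,18,20,22,24,26,28
a: 6,11,22,33,44,55,66,77,88,99,110,121,132,143,154,165
c: 0,-2,-2,-2,-2,-2,-2,-2,-2,-2,-2,-2,-2,-2,-2,-2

steps = 7; useful = 81; efficiency = 81/112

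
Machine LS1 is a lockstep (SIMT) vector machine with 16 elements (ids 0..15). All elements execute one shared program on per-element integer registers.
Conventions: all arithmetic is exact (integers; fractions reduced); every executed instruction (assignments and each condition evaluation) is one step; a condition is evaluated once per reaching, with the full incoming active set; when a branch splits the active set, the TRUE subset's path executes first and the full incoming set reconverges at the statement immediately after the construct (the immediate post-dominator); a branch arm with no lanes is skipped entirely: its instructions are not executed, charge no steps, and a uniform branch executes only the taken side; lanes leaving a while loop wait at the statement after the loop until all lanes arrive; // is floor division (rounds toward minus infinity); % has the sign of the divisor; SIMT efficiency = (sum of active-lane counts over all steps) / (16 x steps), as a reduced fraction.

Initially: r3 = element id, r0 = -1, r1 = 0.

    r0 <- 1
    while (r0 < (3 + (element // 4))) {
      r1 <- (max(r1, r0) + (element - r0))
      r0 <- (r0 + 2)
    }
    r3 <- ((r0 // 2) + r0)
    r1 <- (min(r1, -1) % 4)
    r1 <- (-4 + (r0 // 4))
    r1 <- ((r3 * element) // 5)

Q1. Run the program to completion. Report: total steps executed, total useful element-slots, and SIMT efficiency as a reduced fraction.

Answer: 15 steps, 192 useful, 4/5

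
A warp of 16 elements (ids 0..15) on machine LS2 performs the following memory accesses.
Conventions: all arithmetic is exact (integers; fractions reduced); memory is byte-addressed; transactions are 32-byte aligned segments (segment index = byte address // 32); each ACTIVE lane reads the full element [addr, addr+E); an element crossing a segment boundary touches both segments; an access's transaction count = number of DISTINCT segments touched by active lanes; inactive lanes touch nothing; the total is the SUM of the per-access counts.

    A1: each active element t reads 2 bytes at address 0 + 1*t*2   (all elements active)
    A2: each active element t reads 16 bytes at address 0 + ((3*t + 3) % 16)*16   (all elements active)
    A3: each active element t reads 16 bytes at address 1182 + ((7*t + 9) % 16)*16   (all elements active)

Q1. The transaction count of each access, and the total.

A1: 1 transaction
A2: 8 transactions
A3: 9 transactions

Answer: 1,8,9; total 18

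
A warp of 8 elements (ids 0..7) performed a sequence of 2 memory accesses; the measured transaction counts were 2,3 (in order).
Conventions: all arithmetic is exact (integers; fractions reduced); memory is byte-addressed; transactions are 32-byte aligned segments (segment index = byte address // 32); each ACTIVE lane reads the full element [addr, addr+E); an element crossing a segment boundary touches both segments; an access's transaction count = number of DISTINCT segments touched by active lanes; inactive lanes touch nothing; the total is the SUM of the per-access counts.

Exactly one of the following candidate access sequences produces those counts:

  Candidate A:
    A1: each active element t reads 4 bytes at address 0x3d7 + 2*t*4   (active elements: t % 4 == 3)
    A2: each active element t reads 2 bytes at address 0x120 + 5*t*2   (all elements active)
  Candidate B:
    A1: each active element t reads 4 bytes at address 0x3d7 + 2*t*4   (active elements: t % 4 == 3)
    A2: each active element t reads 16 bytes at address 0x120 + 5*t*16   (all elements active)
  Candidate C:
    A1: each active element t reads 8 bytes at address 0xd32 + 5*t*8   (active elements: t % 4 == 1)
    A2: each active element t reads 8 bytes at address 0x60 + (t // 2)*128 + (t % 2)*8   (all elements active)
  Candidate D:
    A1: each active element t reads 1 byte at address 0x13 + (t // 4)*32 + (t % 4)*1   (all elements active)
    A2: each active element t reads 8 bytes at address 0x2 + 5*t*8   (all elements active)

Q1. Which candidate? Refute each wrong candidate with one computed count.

B: A2 gives 8 transactions, not 3
C: A1 gives 4 transactions, not 2
D: A2 gives 10 transactions, not 3
A: all counts match (2,3)

Answer: A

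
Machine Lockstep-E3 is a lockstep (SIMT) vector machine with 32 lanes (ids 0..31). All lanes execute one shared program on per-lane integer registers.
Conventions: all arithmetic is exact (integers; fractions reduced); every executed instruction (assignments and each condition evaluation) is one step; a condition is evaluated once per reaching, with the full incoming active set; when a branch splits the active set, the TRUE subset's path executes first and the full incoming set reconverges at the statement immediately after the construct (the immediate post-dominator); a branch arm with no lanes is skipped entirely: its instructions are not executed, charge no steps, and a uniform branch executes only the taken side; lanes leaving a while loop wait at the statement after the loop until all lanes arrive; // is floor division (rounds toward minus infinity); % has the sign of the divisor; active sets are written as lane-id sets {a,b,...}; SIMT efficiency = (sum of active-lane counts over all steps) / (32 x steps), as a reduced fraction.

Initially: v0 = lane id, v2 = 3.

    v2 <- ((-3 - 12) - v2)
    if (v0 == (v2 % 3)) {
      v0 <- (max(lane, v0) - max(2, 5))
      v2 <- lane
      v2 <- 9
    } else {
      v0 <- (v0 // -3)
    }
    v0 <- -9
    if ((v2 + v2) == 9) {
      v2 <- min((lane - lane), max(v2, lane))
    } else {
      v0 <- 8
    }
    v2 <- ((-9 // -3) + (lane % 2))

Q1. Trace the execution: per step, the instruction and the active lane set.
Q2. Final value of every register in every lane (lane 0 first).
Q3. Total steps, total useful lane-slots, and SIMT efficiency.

step 0: v2 <- ((-3 - 12) - v2)       {0,1,2,3,4,5,6,7,8,9,10,11,12,13,14,15,16,17,18,19,20,21,22,23,24,25,26,27,28,29,30,31}
step 1: eval (v0 == (v2 % 3))        {0,1,2,3,4,5,6,7,8,9,10,11,12,13,14,15,16,17,18,19,20,21,22,23,24,25,26,27,28,29,30,31}
step 2: v0 <- (max(lane, v0) - max(2, 5)) {0}
step 3: v2 <- lane                   {0}
step 4: v2 <- 9                      {0}
step 5: v0 <- (v0 // -3)             {1,2,3,4,5,6,7,8,9,10,11,12,13,14,15,16,17,18,19,20,21,22,23,24,25,26,27,28,29,30,31}
step 6: v0 <- -9                     {0,1,2,3,4,5,6,7,8,9,10,11,12,13,14,15,16,17,18,19,20,21,22,23,24,25,26,27,28,29,30,31}
step 7: eval ((v2 + v2) == 9)        {0,1,2,3,4,5,6,7,8,9,10,11,12,13,14,15,16,17,18,19,20,21,22,23,24,25,26,27,28,29,30,31}
step 8: v0 <- 8                      {0,1,2,3,4,5,6,7,8,9,10,11,12,13,14,15,16,17,18,19,20,21,22,23,24,25,26,27,28,29,30,31}
step 9: v2 <- ((-9 // -3) + (lane % 2)) {0,1,2,3,4,5,6,7,8,9,10,11,12,13,14,15,16,17,18,19,20,21,22,23,24,25,26,27,28,29,30,31}

Answer: 10 steps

v0: 8,8,8,8,8,8,8,8,8,8,8,8,8,8,8,8,8,8,8,8,8,8,8,8,8,8,8,8,8,8,8,8
v2: 3,4,3,4,3,4,3,4,3,4,3,4,3,4,3,4,3,4,3,4,3,4,3,4,3,4,3,4,3,4,3,4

steps = 10; useful = 226; efficiency = 226/320 = 113/160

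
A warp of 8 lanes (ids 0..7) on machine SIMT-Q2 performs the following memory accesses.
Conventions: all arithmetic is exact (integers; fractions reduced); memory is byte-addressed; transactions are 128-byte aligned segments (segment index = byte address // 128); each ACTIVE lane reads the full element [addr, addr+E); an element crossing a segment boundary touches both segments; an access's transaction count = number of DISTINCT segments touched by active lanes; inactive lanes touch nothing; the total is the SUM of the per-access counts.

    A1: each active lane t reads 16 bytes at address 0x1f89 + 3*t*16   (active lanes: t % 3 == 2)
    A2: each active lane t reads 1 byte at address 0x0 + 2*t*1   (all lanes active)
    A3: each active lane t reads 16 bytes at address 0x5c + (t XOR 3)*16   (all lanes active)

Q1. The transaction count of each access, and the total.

A1: 3 transactions
A2: 1 transaction
A3: 2 transactions

Answer: 3,1,2; total 6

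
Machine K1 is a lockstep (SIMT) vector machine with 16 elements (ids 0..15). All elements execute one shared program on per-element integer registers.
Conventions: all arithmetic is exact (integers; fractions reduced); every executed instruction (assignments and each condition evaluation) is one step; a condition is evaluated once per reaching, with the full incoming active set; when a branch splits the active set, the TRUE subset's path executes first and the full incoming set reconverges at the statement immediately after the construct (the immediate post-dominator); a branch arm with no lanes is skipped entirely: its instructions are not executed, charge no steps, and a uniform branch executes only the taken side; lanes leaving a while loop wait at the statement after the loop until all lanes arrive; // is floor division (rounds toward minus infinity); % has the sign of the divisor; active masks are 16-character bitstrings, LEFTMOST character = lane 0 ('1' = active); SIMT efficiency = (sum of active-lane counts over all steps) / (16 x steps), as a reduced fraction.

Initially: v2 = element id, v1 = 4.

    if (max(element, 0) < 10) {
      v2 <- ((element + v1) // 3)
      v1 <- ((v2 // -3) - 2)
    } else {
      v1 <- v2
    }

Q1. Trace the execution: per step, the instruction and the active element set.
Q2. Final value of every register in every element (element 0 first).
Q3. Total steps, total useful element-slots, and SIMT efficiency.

step 0: eval (max(element, 0) < 10)  1111111111111111
step 1: v2 <- ((element + v1) // 3)  1111111111000000
step 2: v1 <- ((v2 // -3) - 2)       1111111111000000
step 3: v1 <- v2                     0000000000111111

Answer: 4 steps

v2: 1,1,2,2,2,3,3,3,4,4,10,11,12,13,14,15
v1: -3,-3,-3,-3,-3,-3,-3,-3,-4,-4,10,11,12,13,14,15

steps = 4; useful = 42; efficiency = 42/64 = 21/32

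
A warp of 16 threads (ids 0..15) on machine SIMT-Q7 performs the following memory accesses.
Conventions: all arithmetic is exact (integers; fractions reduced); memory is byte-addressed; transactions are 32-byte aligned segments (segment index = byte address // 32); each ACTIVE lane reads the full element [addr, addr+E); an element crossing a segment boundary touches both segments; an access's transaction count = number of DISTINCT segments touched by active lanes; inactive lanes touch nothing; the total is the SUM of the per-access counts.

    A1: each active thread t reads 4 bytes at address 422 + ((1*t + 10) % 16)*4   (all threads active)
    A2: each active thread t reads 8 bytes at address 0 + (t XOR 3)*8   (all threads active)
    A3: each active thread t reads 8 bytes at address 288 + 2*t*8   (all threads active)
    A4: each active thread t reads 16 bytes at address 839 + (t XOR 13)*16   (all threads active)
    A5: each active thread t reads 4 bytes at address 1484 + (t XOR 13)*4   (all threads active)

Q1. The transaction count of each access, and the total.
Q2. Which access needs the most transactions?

A1: 3 transactions
A2: 4 transactions
A3: 8 transactions
A4: 9 transactions
A5: 3 transactions

Answer: 3,4,8,9,3; total 27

Answer: A4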